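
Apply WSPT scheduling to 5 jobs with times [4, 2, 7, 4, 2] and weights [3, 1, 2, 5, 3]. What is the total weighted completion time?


Compute p/w ratios and sort ascending (WSPT): [(2, 3), (4, 5), (4, 3), (2, 1), (7, 2)]
Compute weighted completion times:
  Job (p=2,w=3): C=2, w*C=3*2=6
  Job (p=4,w=5): C=6, w*C=5*6=30
  Job (p=4,w=3): C=10, w*C=3*10=30
  Job (p=2,w=1): C=12, w*C=1*12=12
  Job (p=7,w=2): C=19, w*C=2*19=38
Total weighted completion time = 116

116


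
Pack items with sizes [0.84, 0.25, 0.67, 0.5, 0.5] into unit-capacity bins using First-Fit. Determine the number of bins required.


Place items sequentially using First-Fit:
  Item 0.84 -> new Bin 1
  Item 0.25 -> new Bin 2
  Item 0.67 -> Bin 2 (now 0.92)
  Item 0.5 -> new Bin 3
  Item 0.5 -> Bin 3 (now 1.0)
Total bins used = 3

3


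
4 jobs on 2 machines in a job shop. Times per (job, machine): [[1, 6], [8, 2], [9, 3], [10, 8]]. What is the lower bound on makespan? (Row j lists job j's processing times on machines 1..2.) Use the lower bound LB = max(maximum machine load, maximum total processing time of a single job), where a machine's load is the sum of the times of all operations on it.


Machine loads:
  Machine 1: 1 + 8 + 9 + 10 = 28
  Machine 2: 6 + 2 + 3 + 8 = 19
Max machine load = 28
Job totals:
  Job 1: 7
  Job 2: 10
  Job 3: 12
  Job 4: 18
Max job total = 18
Lower bound = max(28, 18) = 28

28


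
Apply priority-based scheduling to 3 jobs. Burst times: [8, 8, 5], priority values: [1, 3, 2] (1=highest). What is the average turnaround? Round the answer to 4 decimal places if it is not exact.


Sort by priority (ascending = highest first):
Order: [(1, 8), (2, 5), (3, 8)]
Completion times:
  Priority 1, burst=8, C=8
  Priority 2, burst=5, C=13
  Priority 3, burst=8, C=21
Average turnaround = 42/3 = 14.0

14.0


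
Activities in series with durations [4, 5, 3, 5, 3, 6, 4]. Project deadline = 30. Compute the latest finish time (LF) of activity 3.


LF(activity 3) = deadline - sum of successor durations
Successors: activities 4 through 7 with durations [5, 3, 6, 4]
Sum of successor durations = 18
LF = 30 - 18 = 12

12


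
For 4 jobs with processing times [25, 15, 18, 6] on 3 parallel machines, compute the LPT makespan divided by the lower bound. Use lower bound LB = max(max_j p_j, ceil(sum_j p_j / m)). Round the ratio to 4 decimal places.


LPT order: [25, 18, 15, 6]
Machine loads after assignment: [25, 18, 21]
LPT makespan = 25
Lower bound = max(max_job, ceil(total/3)) = max(25, 22) = 25
Ratio = 25 / 25 = 1.0

1.0


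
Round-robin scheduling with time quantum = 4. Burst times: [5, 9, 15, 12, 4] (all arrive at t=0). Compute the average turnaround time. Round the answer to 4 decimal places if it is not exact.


Time quantum = 4
Execution trace:
  J1 runs 4 units, time = 4
  J2 runs 4 units, time = 8
  J3 runs 4 units, time = 12
  J4 runs 4 units, time = 16
  J5 runs 4 units, time = 20
  J1 runs 1 units, time = 21
  J2 runs 4 units, time = 25
  J3 runs 4 units, time = 29
  J4 runs 4 units, time = 33
  J2 runs 1 units, time = 34
  J3 runs 4 units, time = 38
  J4 runs 4 units, time = 42
  J3 runs 3 units, time = 45
Finish times: [21, 34, 45, 42, 20]
Average turnaround = 162/5 = 32.4

32.4


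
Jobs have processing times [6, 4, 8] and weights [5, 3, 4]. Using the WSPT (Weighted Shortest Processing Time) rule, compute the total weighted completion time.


Compute p/w ratios and sort ascending (WSPT): [(6, 5), (4, 3), (8, 4)]
Compute weighted completion times:
  Job (p=6,w=5): C=6, w*C=5*6=30
  Job (p=4,w=3): C=10, w*C=3*10=30
  Job (p=8,w=4): C=18, w*C=4*18=72
Total weighted completion time = 132

132


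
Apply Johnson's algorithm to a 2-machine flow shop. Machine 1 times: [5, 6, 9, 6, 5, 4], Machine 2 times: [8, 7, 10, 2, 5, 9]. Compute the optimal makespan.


Apply Johnson's rule:
  Group 1 (a <= b): [(6, 4, 9), (1, 5, 8), (5, 5, 5), (2, 6, 7), (3, 9, 10)]
  Group 2 (a > b): [(4, 6, 2)]
Optimal job order: [6, 1, 5, 2, 3, 4]
Schedule:
  Job 6: M1 done at 4, M2 done at 13
  Job 1: M1 done at 9, M2 done at 21
  Job 5: M1 done at 14, M2 done at 26
  Job 2: M1 done at 20, M2 done at 33
  Job 3: M1 done at 29, M2 done at 43
  Job 4: M1 done at 35, M2 done at 45
Makespan = 45

45


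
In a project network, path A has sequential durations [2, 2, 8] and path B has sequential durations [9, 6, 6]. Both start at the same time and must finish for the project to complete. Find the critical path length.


Path A total = 2 + 2 + 8 = 12
Path B total = 9 + 6 + 6 = 21
Critical path = longest path = max(12, 21) = 21

21


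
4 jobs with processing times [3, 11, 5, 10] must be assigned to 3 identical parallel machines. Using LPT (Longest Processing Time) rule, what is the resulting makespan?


Sort jobs in decreasing order (LPT): [11, 10, 5, 3]
Assign each job to the least loaded machine:
  Machine 1: jobs [11], load = 11
  Machine 2: jobs [10], load = 10
  Machine 3: jobs [5, 3], load = 8
Makespan = max load = 11

11


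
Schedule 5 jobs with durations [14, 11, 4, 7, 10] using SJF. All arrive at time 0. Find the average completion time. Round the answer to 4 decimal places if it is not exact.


SJF order (ascending): [4, 7, 10, 11, 14]
Completion times:
  Job 1: burst=4, C=4
  Job 2: burst=7, C=11
  Job 3: burst=10, C=21
  Job 4: burst=11, C=32
  Job 5: burst=14, C=46
Average completion = 114/5 = 22.8

22.8


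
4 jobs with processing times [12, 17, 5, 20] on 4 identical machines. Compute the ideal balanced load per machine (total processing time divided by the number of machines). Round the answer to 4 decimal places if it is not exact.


Total processing time = 12 + 17 + 5 + 20 = 54
Number of machines = 4
Ideal balanced load = 54 / 4 = 13.5

13.5


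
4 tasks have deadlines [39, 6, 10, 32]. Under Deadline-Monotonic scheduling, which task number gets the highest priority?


Sort tasks by relative deadline (ascending):
  Task 2: deadline = 6
  Task 3: deadline = 10
  Task 4: deadline = 32
  Task 1: deadline = 39
Priority order (highest first): [2, 3, 4, 1]
Highest priority task = 2

2


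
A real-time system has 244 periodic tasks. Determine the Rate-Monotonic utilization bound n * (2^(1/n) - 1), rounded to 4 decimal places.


Compute 2^(1/244) = 1.0028448059
Subtract 1: 1.0028448059 - 1 = 0.0028448059
Multiply by n: 244 * 0.0028448059 = 0.6941326396
Round to 4 dp: 0.6941

0.6941


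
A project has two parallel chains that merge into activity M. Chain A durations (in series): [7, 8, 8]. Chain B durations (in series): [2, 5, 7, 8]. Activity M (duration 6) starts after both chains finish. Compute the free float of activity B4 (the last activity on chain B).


ES(B4) = sum of predecessors on chain B = 14
EF(B4) = ES + duration = 14 + 8 = 22
Successor of B4 is M. ES(M) = max(sum(A), sum(B)) = max(23, 22) = 23
Free float = ES(successor) - EF(current) = 23 - 22 = 1

1


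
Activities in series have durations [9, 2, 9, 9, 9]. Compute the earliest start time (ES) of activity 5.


Activity 5 starts after activities 1 through 4 complete.
Predecessor durations: [9, 2, 9, 9]
ES = 9 + 2 + 9 + 9 = 29

29


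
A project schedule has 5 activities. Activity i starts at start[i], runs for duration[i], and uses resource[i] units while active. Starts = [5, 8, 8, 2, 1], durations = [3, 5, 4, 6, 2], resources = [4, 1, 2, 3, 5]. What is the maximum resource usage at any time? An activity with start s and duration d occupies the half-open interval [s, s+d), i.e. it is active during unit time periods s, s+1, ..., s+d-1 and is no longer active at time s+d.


Each activity i is active on [start_i, start_i + duration_i).
Compute total resource usage per time slot:
  t=0: active resources = [], total = 0
  t=1: active resources = [5], total = 5
  t=2: active resources = [3, 5], total = 8
  t=3: active resources = [3], total = 3
  t=4: active resources = [3], total = 3
  t=5: active resources = [4, 3], total = 7
  t=6: active resources = [4, 3], total = 7
  t=7: active resources = [4, 3], total = 7
  t=8: active resources = [1, 2], total = 3
  t=9: active resources = [1, 2], total = 3
  t=10: active resources = [1, 2], total = 3
  t=11: active resources = [1, 2], total = 3
  t=12: active resources = [1], total = 1
Peak resource demand = 8

8


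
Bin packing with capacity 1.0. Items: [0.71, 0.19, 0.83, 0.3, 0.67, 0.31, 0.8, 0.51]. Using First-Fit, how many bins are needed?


Place items sequentially using First-Fit:
  Item 0.71 -> new Bin 1
  Item 0.19 -> Bin 1 (now 0.9)
  Item 0.83 -> new Bin 2
  Item 0.3 -> new Bin 3
  Item 0.67 -> Bin 3 (now 0.97)
  Item 0.31 -> new Bin 4
  Item 0.8 -> new Bin 5
  Item 0.51 -> Bin 4 (now 0.82)
Total bins used = 5

5


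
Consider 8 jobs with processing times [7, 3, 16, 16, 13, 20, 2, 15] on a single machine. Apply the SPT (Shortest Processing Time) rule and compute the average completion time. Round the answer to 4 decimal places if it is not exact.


Sort jobs by processing time (SPT order): [2, 3, 7, 13, 15, 16, 16, 20]
Compute completion times sequentially:
  Job 1: processing = 2, completes at 2
  Job 2: processing = 3, completes at 5
  Job 3: processing = 7, completes at 12
  Job 4: processing = 13, completes at 25
  Job 5: processing = 15, completes at 40
  Job 6: processing = 16, completes at 56
  Job 7: processing = 16, completes at 72
  Job 8: processing = 20, completes at 92
Sum of completion times = 304
Average completion time = 304/8 = 38.0

38.0


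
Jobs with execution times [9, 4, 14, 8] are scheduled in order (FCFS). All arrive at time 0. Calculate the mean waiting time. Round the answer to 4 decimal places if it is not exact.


FCFS order (as given): [9, 4, 14, 8]
Waiting times:
  Job 1: wait = 0
  Job 2: wait = 9
  Job 3: wait = 13
  Job 4: wait = 27
Sum of waiting times = 49
Average waiting time = 49/4 = 12.25

12.25


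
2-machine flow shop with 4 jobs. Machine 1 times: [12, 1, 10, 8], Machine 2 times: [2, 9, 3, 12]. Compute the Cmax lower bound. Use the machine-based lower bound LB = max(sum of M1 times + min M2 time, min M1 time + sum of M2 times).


LB1 = sum(M1 times) + min(M2 times) = 31 + 2 = 33
LB2 = min(M1 times) + sum(M2 times) = 1 + 26 = 27
Lower bound = max(LB1, LB2) = max(33, 27) = 33

33


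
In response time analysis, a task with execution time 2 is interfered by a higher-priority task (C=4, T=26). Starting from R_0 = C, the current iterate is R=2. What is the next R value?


R_next = C + ceil(R_prev / T_hp) * C_hp
ceil(2 / 26) = ceil(0.0769) = 1
Interference = 1 * 4 = 4
R_next = 2 + 4 = 6

6


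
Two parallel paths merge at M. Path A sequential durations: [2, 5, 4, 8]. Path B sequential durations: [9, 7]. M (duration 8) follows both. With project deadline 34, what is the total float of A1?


Forward pass: ES(A1) = sum of predecessors on chain A = 0
EF = ES + duration = 0 + 2 = 2
Backward pass: LF(M) = deadline = 34; LS(M) = 34 - 8 = 26
LF(A1) = LS(M) - sum(successors on chain A) = 26 - 17 = 9
LS = LF - duration = 9 - 2 = 7
Total float = LS - ES = 7 - 0 = 7

7


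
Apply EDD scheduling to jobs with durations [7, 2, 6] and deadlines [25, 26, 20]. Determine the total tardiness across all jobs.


Sort by due date (EDD order): [(6, 20), (7, 25), (2, 26)]
Compute completion times and tardiness:
  Job 1: p=6, d=20, C=6, tardiness=max(0,6-20)=0
  Job 2: p=7, d=25, C=13, tardiness=max(0,13-25)=0
  Job 3: p=2, d=26, C=15, tardiness=max(0,15-26)=0
Total tardiness = 0

0


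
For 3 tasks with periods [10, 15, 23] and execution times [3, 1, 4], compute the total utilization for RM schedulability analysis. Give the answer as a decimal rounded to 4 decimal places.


Compute individual utilizations (exact fractions):
  Task 1: C/T = 3/10 (approx. 0.3)
  Task 2: C/T = 1/15 (approx. 0.0667)
  Task 3: C/T = 4/23 (approx. 0.1739)
Total utilization U = 3/10 + 1/15 + 4/23 = 373/690
Rounded to 4 decimal places: U = 0.5406
RM (Liu & Layland) bound for 3 tasks = 0.779763; compare with U = 373/690 (approx. 0.540580)
U <= bound, so schedulable by RM sufficient condition.

0.5406


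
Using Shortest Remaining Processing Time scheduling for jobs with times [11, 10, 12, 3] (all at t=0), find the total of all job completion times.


Since all jobs arrive at t=0, SRPT equals SPT ordering.
SPT order: [3, 10, 11, 12]
Completion times:
  Job 1: p=3, C=3
  Job 2: p=10, C=13
  Job 3: p=11, C=24
  Job 4: p=12, C=36
Total completion time = 3 + 13 + 24 + 36 = 76

76


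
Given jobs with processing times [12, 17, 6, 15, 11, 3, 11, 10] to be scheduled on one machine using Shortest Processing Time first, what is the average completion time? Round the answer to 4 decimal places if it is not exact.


Sort jobs by processing time (SPT order): [3, 6, 10, 11, 11, 12, 15, 17]
Compute completion times sequentially:
  Job 1: processing = 3, completes at 3
  Job 2: processing = 6, completes at 9
  Job 3: processing = 10, completes at 19
  Job 4: processing = 11, completes at 30
  Job 5: processing = 11, completes at 41
  Job 6: processing = 12, completes at 53
  Job 7: processing = 15, completes at 68
  Job 8: processing = 17, completes at 85
Sum of completion times = 308
Average completion time = 308/8 = 38.5

38.5


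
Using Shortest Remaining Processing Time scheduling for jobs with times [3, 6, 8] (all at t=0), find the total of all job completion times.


Since all jobs arrive at t=0, SRPT equals SPT ordering.
SPT order: [3, 6, 8]
Completion times:
  Job 1: p=3, C=3
  Job 2: p=6, C=9
  Job 3: p=8, C=17
Total completion time = 3 + 9 + 17 = 29

29


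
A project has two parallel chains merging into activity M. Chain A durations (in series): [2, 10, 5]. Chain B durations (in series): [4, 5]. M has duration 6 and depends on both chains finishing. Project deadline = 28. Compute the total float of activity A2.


Forward pass: ES(A2) = sum of predecessors on chain A = 2
EF = ES + duration = 2 + 10 = 12
Backward pass: LF(M) = deadline = 28; LS(M) = 28 - 6 = 22
LF(A2) = LS(M) - sum(successors on chain A) = 22 - 5 = 17
LS = LF - duration = 17 - 10 = 7
Total float = LS - ES = 7 - 2 = 5

5


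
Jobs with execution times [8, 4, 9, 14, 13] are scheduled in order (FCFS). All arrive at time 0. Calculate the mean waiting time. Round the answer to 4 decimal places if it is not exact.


FCFS order (as given): [8, 4, 9, 14, 13]
Waiting times:
  Job 1: wait = 0
  Job 2: wait = 8
  Job 3: wait = 12
  Job 4: wait = 21
  Job 5: wait = 35
Sum of waiting times = 76
Average waiting time = 76/5 = 15.2

15.2


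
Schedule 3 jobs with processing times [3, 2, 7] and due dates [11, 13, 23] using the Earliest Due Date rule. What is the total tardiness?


Sort by due date (EDD order): [(3, 11), (2, 13), (7, 23)]
Compute completion times and tardiness:
  Job 1: p=3, d=11, C=3, tardiness=max(0,3-11)=0
  Job 2: p=2, d=13, C=5, tardiness=max(0,5-13)=0
  Job 3: p=7, d=23, C=12, tardiness=max(0,12-23)=0
Total tardiness = 0

0


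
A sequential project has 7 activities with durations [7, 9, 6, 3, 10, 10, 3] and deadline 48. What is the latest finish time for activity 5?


LF(activity 5) = deadline - sum of successor durations
Successors: activities 6 through 7 with durations [10, 3]
Sum of successor durations = 13
LF = 48 - 13 = 35

35


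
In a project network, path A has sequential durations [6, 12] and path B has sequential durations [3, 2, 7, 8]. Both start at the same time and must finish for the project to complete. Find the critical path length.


Path A total = 6 + 12 = 18
Path B total = 3 + 2 + 7 + 8 = 20
Critical path = longest path = max(18, 20) = 20

20


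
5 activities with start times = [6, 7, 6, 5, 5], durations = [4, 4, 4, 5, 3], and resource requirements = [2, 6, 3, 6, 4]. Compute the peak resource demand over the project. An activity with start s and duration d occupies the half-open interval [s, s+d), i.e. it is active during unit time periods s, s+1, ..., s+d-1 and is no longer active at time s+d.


Each activity i is active on [start_i, start_i + duration_i).
Compute total resource usage per time slot:
  t=0: active resources = [], total = 0
  t=1: active resources = [], total = 0
  t=2: active resources = [], total = 0
  t=3: active resources = [], total = 0
  t=4: active resources = [], total = 0
  t=5: active resources = [6, 4], total = 10
  t=6: active resources = [2, 3, 6, 4], total = 15
  t=7: active resources = [2, 6, 3, 6, 4], total = 21
  t=8: active resources = [2, 6, 3, 6], total = 17
  t=9: active resources = [2, 6, 3, 6], total = 17
  t=10: active resources = [6], total = 6
Peak resource demand = 21

21


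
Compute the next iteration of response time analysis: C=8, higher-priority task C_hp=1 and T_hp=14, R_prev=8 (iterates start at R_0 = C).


R_next = C + ceil(R_prev / T_hp) * C_hp
ceil(8 / 14) = ceil(0.5714) = 1
Interference = 1 * 1 = 1
R_next = 8 + 1 = 9

9


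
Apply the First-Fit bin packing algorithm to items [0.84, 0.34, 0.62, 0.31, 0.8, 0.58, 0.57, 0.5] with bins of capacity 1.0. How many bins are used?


Place items sequentially using First-Fit:
  Item 0.84 -> new Bin 1
  Item 0.34 -> new Bin 2
  Item 0.62 -> Bin 2 (now 0.96)
  Item 0.31 -> new Bin 3
  Item 0.8 -> new Bin 4
  Item 0.58 -> Bin 3 (now 0.89)
  Item 0.57 -> new Bin 5
  Item 0.5 -> new Bin 6
Total bins used = 6

6


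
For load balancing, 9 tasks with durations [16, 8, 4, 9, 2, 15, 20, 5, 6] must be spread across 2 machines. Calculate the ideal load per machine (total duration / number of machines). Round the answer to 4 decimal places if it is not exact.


Total processing time = 16 + 8 + 4 + 9 + 2 + 15 + 20 + 5 + 6 = 85
Number of machines = 2
Ideal balanced load = 85 / 2 = 42.5

42.5


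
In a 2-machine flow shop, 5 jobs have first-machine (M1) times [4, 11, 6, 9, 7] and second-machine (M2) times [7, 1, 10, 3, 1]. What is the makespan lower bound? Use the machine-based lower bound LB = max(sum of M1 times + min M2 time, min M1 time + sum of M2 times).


LB1 = sum(M1 times) + min(M2 times) = 37 + 1 = 38
LB2 = min(M1 times) + sum(M2 times) = 4 + 22 = 26
Lower bound = max(LB1, LB2) = max(38, 26) = 38

38


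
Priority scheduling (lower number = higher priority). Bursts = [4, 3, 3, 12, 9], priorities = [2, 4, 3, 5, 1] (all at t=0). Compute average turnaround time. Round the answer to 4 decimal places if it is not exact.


Sort by priority (ascending = highest first):
Order: [(1, 9), (2, 4), (3, 3), (4, 3), (5, 12)]
Completion times:
  Priority 1, burst=9, C=9
  Priority 2, burst=4, C=13
  Priority 3, burst=3, C=16
  Priority 4, burst=3, C=19
  Priority 5, burst=12, C=31
Average turnaround = 88/5 = 17.6

17.6


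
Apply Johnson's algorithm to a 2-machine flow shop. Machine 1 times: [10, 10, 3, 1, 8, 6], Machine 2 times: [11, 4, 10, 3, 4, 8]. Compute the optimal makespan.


Apply Johnson's rule:
  Group 1 (a <= b): [(4, 1, 3), (3, 3, 10), (6, 6, 8), (1, 10, 11)]
  Group 2 (a > b): [(2, 10, 4), (5, 8, 4)]
Optimal job order: [4, 3, 6, 1, 2, 5]
Schedule:
  Job 4: M1 done at 1, M2 done at 4
  Job 3: M1 done at 4, M2 done at 14
  Job 6: M1 done at 10, M2 done at 22
  Job 1: M1 done at 20, M2 done at 33
  Job 2: M1 done at 30, M2 done at 37
  Job 5: M1 done at 38, M2 done at 42
Makespan = 42

42


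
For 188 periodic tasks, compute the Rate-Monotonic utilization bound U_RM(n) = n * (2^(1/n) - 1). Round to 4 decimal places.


Compute 2^(1/188) = 1.0036937583
Subtract 1: 1.0036937583 - 1 = 0.0036937583
Multiply by n: 188 * 0.0036937583 = 0.6944265604
Round to 4 dp: 0.6944

0.6944


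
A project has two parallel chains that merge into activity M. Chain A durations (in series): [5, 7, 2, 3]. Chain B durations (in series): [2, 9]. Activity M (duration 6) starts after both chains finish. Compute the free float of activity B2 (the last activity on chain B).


ES(B2) = sum of predecessors on chain B = 2
EF(B2) = ES + duration = 2 + 9 = 11
Successor of B2 is M. ES(M) = max(sum(A), sum(B)) = max(17, 11) = 17
Free float = ES(successor) - EF(current) = 17 - 11 = 6

6


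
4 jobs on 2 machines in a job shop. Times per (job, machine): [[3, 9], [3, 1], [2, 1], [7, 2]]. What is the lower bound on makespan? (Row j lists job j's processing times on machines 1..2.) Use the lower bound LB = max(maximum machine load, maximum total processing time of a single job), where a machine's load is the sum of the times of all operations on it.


Machine loads:
  Machine 1: 3 + 3 + 2 + 7 = 15
  Machine 2: 9 + 1 + 1 + 2 = 13
Max machine load = 15
Job totals:
  Job 1: 12
  Job 2: 4
  Job 3: 3
  Job 4: 9
Max job total = 12
Lower bound = max(15, 12) = 15

15


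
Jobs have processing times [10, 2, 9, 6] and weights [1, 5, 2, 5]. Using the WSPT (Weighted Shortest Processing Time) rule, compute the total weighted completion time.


Compute p/w ratios and sort ascending (WSPT): [(2, 5), (6, 5), (9, 2), (10, 1)]
Compute weighted completion times:
  Job (p=2,w=5): C=2, w*C=5*2=10
  Job (p=6,w=5): C=8, w*C=5*8=40
  Job (p=9,w=2): C=17, w*C=2*17=34
  Job (p=10,w=1): C=27, w*C=1*27=27
Total weighted completion time = 111

111


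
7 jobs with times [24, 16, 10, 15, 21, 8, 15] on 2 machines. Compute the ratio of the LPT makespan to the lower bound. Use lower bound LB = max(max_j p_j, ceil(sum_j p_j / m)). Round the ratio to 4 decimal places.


LPT order: [24, 21, 16, 15, 15, 10, 8]
Machine loads after assignment: [57, 52]
LPT makespan = 57
Lower bound = max(max_job, ceil(total/2)) = max(24, 55) = 55
Ratio = 57 / 55 = 1.0364

1.0364


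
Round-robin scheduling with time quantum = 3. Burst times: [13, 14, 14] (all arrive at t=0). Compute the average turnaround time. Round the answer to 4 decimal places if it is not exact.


Time quantum = 3
Execution trace:
  J1 runs 3 units, time = 3
  J2 runs 3 units, time = 6
  J3 runs 3 units, time = 9
  J1 runs 3 units, time = 12
  J2 runs 3 units, time = 15
  J3 runs 3 units, time = 18
  J1 runs 3 units, time = 21
  J2 runs 3 units, time = 24
  J3 runs 3 units, time = 27
  J1 runs 3 units, time = 30
  J2 runs 3 units, time = 33
  J3 runs 3 units, time = 36
  J1 runs 1 units, time = 37
  J2 runs 2 units, time = 39
  J3 runs 2 units, time = 41
Finish times: [37, 39, 41]
Average turnaround = 117/3 = 39.0

39.0


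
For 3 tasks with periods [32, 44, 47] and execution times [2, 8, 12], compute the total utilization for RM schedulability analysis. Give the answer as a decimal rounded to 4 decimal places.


Compute individual utilizations (exact fractions):
  Task 1: C/T = 2/32 = 1/16 (approx. 0.0625)
  Task 2: C/T = 8/44 = 2/11 (approx. 0.1818)
  Task 3: C/T = 12/47 (approx. 0.2553)
Total utilization U = 1/16 + 2/11 + 12/47 = 4133/8272
Rounded to 4 decimal places: U = 0.4996
RM (Liu & Layland) bound for 3 tasks = 0.779763; compare with U = 4133/8272 (approx. 0.499637)
U <= bound, so schedulable by RM sufficient condition.

0.4996


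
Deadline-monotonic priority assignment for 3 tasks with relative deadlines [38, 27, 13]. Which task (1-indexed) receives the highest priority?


Sort tasks by relative deadline (ascending):
  Task 3: deadline = 13
  Task 2: deadline = 27
  Task 1: deadline = 38
Priority order (highest first): [3, 2, 1]
Highest priority task = 3

3


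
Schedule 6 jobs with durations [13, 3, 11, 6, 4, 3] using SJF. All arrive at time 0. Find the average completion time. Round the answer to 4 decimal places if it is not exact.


SJF order (ascending): [3, 3, 4, 6, 11, 13]
Completion times:
  Job 1: burst=3, C=3
  Job 2: burst=3, C=6
  Job 3: burst=4, C=10
  Job 4: burst=6, C=16
  Job 5: burst=11, C=27
  Job 6: burst=13, C=40
Average completion = 102/6 = 17.0

17.0


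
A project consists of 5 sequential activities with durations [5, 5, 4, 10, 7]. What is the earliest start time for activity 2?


Activity 2 starts after activities 1 through 1 complete.
Predecessor durations: [5]
ES = 5 = 5

5


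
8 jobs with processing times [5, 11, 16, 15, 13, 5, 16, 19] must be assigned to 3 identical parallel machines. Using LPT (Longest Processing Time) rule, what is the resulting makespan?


Sort jobs in decreasing order (LPT): [19, 16, 16, 15, 13, 11, 5, 5]
Assign each job to the least loaded machine:
  Machine 1: jobs [19, 11, 5], load = 35
  Machine 2: jobs [16, 15], load = 31
  Machine 3: jobs [16, 13, 5], load = 34
Makespan = max load = 35

35


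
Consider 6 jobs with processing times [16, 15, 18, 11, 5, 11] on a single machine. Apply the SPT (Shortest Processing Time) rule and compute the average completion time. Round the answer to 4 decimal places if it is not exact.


Sort jobs by processing time (SPT order): [5, 11, 11, 15, 16, 18]
Compute completion times sequentially:
  Job 1: processing = 5, completes at 5
  Job 2: processing = 11, completes at 16
  Job 3: processing = 11, completes at 27
  Job 4: processing = 15, completes at 42
  Job 5: processing = 16, completes at 58
  Job 6: processing = 18, completes at 76
Sum of completion times = 224
Average completion time = 224/6 = 37.3333

37.3333


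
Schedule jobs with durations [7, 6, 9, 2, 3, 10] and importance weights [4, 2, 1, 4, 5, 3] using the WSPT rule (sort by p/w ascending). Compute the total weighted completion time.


Compute p/w ratios and sort ascending (WSPT): [(2, 4), (3, 5), (7, 4), (6, 2), (10, 3), (9, 1)]
Compute weighted completion times:
  Job (p=2,w=4): C=2, w*C=4*2=8
  Job (p=3,w=5): C=5, w*C=5*5=25
  Job (p=7,w=4): C=12, w*C=4*12=48
  Job (p=6,w=2): C=18, w*C=2*18=36
  Job (p=10,w=3): C=28, w*C=3*28=84
  Job (p=9,w=1): C=37, w*C=1*37=37
Total weighted completion time = 238

238


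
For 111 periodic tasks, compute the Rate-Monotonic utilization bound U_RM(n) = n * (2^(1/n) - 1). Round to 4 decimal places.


Compute 2^(1/111) = 1.0062641072
Subtract 1: 1.0062641072 - 1 = 0.0062641072
Multiply by n: 111 * 0.0062641072 = 0.6953158992
Round to 4 dp: 0.6953

0.6953


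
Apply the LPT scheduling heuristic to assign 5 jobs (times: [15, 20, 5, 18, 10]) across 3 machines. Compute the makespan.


Sort jobs in decreasing order (LPT): [20, 18, 15, 10, 5]
Assign each job to the least loaded machine:
  Machine 1: jobs [20], load = 20
  Machine 2: jobs [18, 5], load = 23
  Machine 3: jobs [15, 10], load = 25
Makespan = max load = 25

25


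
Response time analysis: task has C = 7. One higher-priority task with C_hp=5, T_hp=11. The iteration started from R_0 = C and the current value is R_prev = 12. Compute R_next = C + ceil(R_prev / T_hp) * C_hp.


R_next = C + ceil(R_prev / T_hp) * C_hp
ceil(12 / 11) = ceil(1.0909) = 2
Interference = 2 * 5 = 10
R_next = 7 + 10 = 17

17


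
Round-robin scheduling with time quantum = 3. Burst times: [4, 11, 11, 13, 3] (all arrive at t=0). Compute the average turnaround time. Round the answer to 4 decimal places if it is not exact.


Time quantum = 3
Execution trace:
  J1 runs 3 units, time = 3
  J2 runs 3 units, time = 6
  J3 runs 3 units, time = 9
  J4 runs 3 units, time = 12
  J5 runs 3 units, time = 15
  J1 runs 1 units, time = 16
  J2 runs 3 units, time = 19
  J3 runs 3 units, time = 22
  J4 runs 3 units, time = 25
  J2 runs 3 units, time = 28
  J3 runs 3 units, time = 31
  J4 runs 3 units, time = 34
  J2 runs 2 units, time = 36
  J3 runs 2 units, time = 38
  J4 runs 3 units, time = 41
  J4 runs 1 units, time = 42
Finish times: [16, 36, 38, 42, 15]
Average turnaround = 147/5 = 29.4

29.4


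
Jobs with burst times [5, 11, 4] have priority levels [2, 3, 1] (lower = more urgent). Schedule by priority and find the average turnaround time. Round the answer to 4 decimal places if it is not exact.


Sort by priority (ascending = highest first):
Order: [(1, 4), (2, 5), (3, 11)]
Completion times:
  Priority 1, burst=4, C=4
  Priority 2, burst=5, C=9
  Priority 3, burst=11, C=20
Average turnaround = 33/3 = 11.0

11.0


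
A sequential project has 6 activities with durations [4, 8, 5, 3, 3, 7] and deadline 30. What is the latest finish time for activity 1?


LF(activity 1) = deadline - sum of successor durations
Successors: activities 2 through 6 with durations [8, 5, 3, 3, 7]
Sum of successor durations = 26
LF = 30 - 26 = 4

4


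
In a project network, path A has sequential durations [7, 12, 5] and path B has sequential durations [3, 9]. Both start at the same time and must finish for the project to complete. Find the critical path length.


Path A total = 7 + 12 + 5 = 24
Path B total = 3 + 9 = 12
Critical path = longest path = max(24, 12) = 24

24


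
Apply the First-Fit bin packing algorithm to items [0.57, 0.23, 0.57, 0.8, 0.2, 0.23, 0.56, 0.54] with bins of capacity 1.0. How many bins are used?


Place items sequentially using First-Fit:
  Item 0.57 -> new Bin 1
  Item 0.23 -> Bin 1 (now 0.8)
  Item 0.57 -> new Bin 2
  Item 0.8 -> new Bin 3
  Item 0.2 -> Bin 1 (now 1.0)
  Item 0.23 -> Bin 2 (now 0.8)
  Item 0.56 -> new Bin 4
  Item 0.54 -> new Bin 5
Total bins used = 5

5


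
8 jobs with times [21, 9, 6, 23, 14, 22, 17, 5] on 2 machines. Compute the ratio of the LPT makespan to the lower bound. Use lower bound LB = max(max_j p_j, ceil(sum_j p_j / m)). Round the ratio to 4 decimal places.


LPT order: [23, 22, 21, 17, 14, 9, 6, 5]
Machine loads after assignment: [59, 58]
LPT makespan = 59
Lower bound = max(max_job, ceil(total/2)) = max(23, 59) = 59
Ratio = 59 / 59 = 1.0

1.0


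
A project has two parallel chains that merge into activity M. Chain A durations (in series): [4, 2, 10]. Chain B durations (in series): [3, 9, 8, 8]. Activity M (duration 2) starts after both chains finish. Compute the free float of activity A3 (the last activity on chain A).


ES(A3) = sum of predecessors on chain A = 6
EF(A3) = ES + duration = 6 + 10 = 16
Successor of A3 is M. ES(M) = max(sum(A), sum(B)) = max(16, 28) = 28
Free float = ES(successor) - EF(current) = 28 - 16 = 12

12


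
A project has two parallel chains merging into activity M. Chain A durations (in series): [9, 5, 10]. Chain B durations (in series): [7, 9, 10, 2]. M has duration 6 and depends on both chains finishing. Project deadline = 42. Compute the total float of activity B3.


Forward pass: ES(B3) = sum of predecessors on chain B = 16
EF = ES + duration = 16 + 10 = 26
Backward pass: LF(M) = deadline = 42; LS(M) = 42 - 6 = 36
LF(B3) = LS(M) - sum(successors on chain B) = 36 - 2 = 34
LS = LF - duration = 34 - 10 = 24
Total float = LS - ES = 24 - 16 = 8

8


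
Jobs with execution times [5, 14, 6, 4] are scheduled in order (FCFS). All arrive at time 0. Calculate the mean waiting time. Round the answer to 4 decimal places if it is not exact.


FCFS order (as given): [5, 14, 6, 4]
Waiting times:
  Job 1: wait = 0
  Job 2: wait = 5
  Job 3: wait = 19
  Job 4: wait = 25
Sum of waiting times = 49
Average waiting time = 49/4 = 12.25

12.25


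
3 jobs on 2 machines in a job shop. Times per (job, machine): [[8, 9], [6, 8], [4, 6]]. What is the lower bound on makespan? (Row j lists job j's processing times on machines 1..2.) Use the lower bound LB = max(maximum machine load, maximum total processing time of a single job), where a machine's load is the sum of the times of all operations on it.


Machine loads:
  Machine 1: 8 + 6 + 4 = 18
  Machine 2: 9 + 8 + 6 = 23
Max machine load = 23
Job totals:
  Job 1: 17
  Job 2: 14
  Job 3: 10
Max job total = 17
Lower bound = max(23, 17) = 23

23


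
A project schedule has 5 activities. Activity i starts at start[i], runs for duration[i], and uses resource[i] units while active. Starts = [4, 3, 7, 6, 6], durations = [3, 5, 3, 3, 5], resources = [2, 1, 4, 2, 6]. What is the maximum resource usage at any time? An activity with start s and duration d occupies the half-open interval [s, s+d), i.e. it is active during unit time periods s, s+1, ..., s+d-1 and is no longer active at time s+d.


Each activity i is active on [start_i, start_i + duration_i).
Compute total resource usage per time slot:
  t=0: active resources = [], total = 0
  t=1: active resources = [], total = 0
  t=2: active resources = [], total = 0
  t=3: active resources = [1], total = 1
  t=4: active resources = [2, 1], total = 3
  t=5: active resources = [2, 1], total = 3
  t=6: active resources = [2, 1, 2, 6], total = 11
  t=7: active resources = [1, 4, 2, 6], total = 13
  t=8: active resources = [4, 2, 6], total = 12
  t=9: active resources = [4, 6], total = 10
  t=10: active resources = [6], total = 6
Peak resource demand = 13

13


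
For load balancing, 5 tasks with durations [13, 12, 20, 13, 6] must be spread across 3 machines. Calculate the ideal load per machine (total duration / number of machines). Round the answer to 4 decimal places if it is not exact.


Total processing time = 13 + 12 + 20 + 13 + 6 = 64
Number of machines = 3
Ideal balanced load = 64 / 3 = 21.3333

21.3333


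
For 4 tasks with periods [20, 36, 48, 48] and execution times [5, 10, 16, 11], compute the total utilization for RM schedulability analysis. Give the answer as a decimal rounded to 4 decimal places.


Compute individual utilizations (exact fractions):
  Task 1: C/T = 5/20 = 1/4 (approx. 0.25)
  Task 2: C/T = 10/36 = 5/18 (approx. 0.2778)
  Task 3: C/T = 16/48 = 1/3 (approx. 0.3333)
  Task 4: C/T = 11/48 (approx. 0.2292)
Total utilization U = 1/4 + 5/18 + 1/3 + 11/48 = 157/144
Rounded to 4 decimal places: U = 1.0903
RM (Liu & Layland) bound for 4 tasks = 0.756828; compare with U = 157/144 (approx. 1.090278)
U > 1, so the task set is not schedulable (processor overloaded).

1.0903


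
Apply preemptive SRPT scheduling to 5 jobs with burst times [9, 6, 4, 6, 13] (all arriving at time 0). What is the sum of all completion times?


Since all jobs arrive at t=0, SRPT equals SPT ordering.
SPT order: [4, 6, 6, 9, 13]
Completion times:
  Job 1: p=4, C=4
  Job 2: p=6, C=10
  Job 3: p=6, C=16
  Job 4: p=9, C=25
  Job 5: p=13, C=38
Total completion time = 4 + 10 + 16 + 25 + 38 = 93

93


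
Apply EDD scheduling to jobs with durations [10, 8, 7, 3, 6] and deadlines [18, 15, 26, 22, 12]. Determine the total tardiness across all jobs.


Sort by due date (EDD order): [(6, 12), (8, 15), (10, 18), (3, 22), (7, 26)]
Compute completion times and tardiness:
  Job 1: p=6, d=12, C=6, tardiness=max(0,6-12)=0
  Job 2: p=8, d=15, C=14, tardiness=max(0,14-15)=0
  Job 3: p=10, d=18, C=24, tardiness=max(0,24-18)=6
  Job 4: p=3, d=22, C=27, tardiness=max(0,27-22)=5
  Job 5: p=7, d=26, C=34, tardiness=max(0,34-26)=8
Total tardiness = 19

19


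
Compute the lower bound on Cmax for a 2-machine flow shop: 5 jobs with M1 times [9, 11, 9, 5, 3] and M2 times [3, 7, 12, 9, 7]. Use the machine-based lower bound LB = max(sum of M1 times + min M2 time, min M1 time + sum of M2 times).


LB1 = sum(M1 times) + min(M2 times) = 37 + 3 = 40
LB2 = min(M1 times) + sum(M2 times) = 3 + 38 = 41
Lower bound = max(LB1, LB2) = max(40, 41) = 41

41


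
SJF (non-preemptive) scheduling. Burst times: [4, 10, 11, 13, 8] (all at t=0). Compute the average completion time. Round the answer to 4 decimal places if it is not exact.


SJF order (ascending): [4, 8, 10, 11, 13]
Completion times:
  Job 1: burst=4, C=4
  Job 2: burst=8, C=12
  Job 3: burst=10, C=22
  Job 4: burst=11, C=33
  Job 5: burst=13, C=46
Average completion = 117/5 = 23.4

23.4


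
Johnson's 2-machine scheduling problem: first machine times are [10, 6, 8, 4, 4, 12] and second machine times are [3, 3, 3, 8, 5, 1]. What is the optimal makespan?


Apply Johnson's rule:
  Group 1 (a <= b): [(4, 4, 8), (5, 4, 5)]
  Group 2 (a > b): [(1, 10, 3), (2, 6, 3), (3, 8, 3), (6, 12, 1)]
Optimal job order: [4, 5, 1, 2, 3, 6]
Schedule:
  Job 4: M1 done at 4, M2 done at 12
  Job 5: M1 done at 8, M2 done at 17
  Job 1: M1 done at 18, M2 done at 21
  Job 2: M1 done at 24, M2 done at 27
  Job 3: M1 done at 32, M2 done at 35
  Job 6: M1 done at 44, M2 done at 45
Makespan = 45

45


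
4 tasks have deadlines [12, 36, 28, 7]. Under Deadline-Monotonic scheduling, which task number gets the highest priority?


Sort tasks by relative deadline (ascending):
  Task 4: deadline = 7
  Task 1: deadline = 12
  Task 3: deadline = 28
  Task 2: deadline = 36
Priority order (highest first): [4, 1, 3, 2]
Highest priority task = 4

4


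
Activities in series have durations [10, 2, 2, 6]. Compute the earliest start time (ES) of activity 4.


Activity 4 starts after activities 1 through 3 complete.
Predecessor durations: [10, 2, 2]
ES = 10 + 2 + 2 = 14

14


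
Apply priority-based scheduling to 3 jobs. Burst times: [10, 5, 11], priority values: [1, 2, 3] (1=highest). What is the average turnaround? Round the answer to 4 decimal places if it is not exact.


Sort by priority (ascending = highest first):
Order: [(1, 10), (2, 5), (3, 11)]
Completion times:
  Priority 1, burst=10, C=10
  Priority 2, burst=5, C=15
  Priority 3, burst=11, C=26
Average turnaround = 51/3 = 17.0

17.0


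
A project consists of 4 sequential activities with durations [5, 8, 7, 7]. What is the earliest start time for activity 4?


Activity 4 starts after activities 1 through 3 complete.
Predecessor durations: [5, 8, 7]
ES = 5 + 8 + 7 = 20

20


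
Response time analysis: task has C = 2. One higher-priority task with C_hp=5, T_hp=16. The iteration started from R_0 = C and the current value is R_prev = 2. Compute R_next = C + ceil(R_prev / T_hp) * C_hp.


R_next = C + ceil(R_prev / T_hp) * C_hp
ceil(2 / 16) = ceil(0.125) = 1
Interference = 1 * 5 = 5
R_next = 2 + 5 = 7

7


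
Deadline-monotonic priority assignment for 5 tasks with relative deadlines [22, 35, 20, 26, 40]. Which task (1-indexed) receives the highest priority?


Sort tasks by relative deadline (ascending):
  Task 3: deadline = 20
  Task 1: deadline = 22
  Task 4: deadline = 26
  Task 2: deadline = 35
  Task 5: deadline = 40
Priority order (highest first): [3, 1, 4, 2, 5]
Highest priority task = 3

3


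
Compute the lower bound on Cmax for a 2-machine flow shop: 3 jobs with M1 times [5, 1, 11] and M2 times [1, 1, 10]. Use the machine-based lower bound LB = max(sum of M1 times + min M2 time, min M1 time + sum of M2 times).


LB1 = sum(M1 times) + min(M2 times) = 17 + 1 = 18
LB2 = min(M1 times) + sum(M2 times) = 1 + 12 = 13
Lower bound = max(LB1, LB2) = max(18, 13) = 18

18


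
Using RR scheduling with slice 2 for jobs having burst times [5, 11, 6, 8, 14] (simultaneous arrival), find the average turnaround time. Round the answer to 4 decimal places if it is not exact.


Time quantum = 2
Execution trace:
  J1 runs 2 units, time = 2
  J2 runs 2 units, time = 4
  J3 runs 2 units, time = 6
  J4 runs 2 units, time = 8
  J5 runs 2 units, time = 10
  J1 runs 2 units, time = 12
  J2 runs 2 units, time = 14
  J3 runs 2 units, time = 16
  J4 runs 2 units, time = 18
  J5 runs 2 units, time = 20
  J1 runs 1 units, time = 21
  J2 runs 2 units, time = 23
  J3 runs 2 units, time = 25
  J4 runs 2 units, time = 27
  J5 runs 2 units, time = 29
  J2 runs 2 units, time = 31
  J4 runs 2 units, time = 33
  J5 runs 2 units, time = 35
  J2 runs 2 units, time = 37
  J5 runs 2 units, time = 39
  J2 runs 1 units, time = 40
  J5 runs 2 units, time = 42
  J5 runs 2 units, time = 44
Finish times: [21, 40, 25, 33, 44]
Average turnaround = 163/5 = 32.6

32.6


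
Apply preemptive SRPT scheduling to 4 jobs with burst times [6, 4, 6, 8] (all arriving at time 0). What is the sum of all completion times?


Since all jobs arrive at t=0, SRPT equals SPT ordering.
SPT order: [4, 6, 6, 8]
Completion times:
  Job 1: p=4, C=4
  Job 2: p=6, C=10
  Job 3: p=6, C=16
  Job 4: p=8, C=24
Total completion time = 4 + 10 + 16 + 24 = 54

54


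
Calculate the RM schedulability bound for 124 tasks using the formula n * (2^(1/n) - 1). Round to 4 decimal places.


Compute 2^(1/124) = 1.0056055492
Subtract 1: 1.0056055492 - 1 = 0.0056055492
Multiply by n: 124 * 0.0056055492 = 0.6950881008
Round to 4 dp: 0.6951

0.6951


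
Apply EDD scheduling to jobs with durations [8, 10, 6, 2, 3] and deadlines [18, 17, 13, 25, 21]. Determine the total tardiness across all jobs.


Sort by due date (EDD order): [(6, 13), (10, 17), (8, 18), (3, 21), (2, 25)]
Compute completion times and tardiness:
  Job 1: p=6, d=13, C=6, tardiness=max(0,6-13)=0
  Job 2: p=10, d=17, C=16, tardiness=max(0,16-17)=0
  Job 3: p=8, d=18, C=24, tardiness=max(0,24-18)=6
  Job 4: p=3, d=21, C=27, tardiness=max(0,27-21)=6
  Job 5: p=2, d=25, C=29, tardiness=max(0,29-25)=4
Total tardiness = 16

16
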